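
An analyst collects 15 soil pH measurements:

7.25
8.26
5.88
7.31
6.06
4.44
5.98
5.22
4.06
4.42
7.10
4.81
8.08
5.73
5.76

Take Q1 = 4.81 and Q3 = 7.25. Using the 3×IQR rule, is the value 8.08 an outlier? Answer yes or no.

IQR = Q3 − Q1 = 7.25 − 4.81 = 2.44.
Lower fence = Q1 − 3·IQR = 4.81 − 7.32 = -2.51.
Upper fence = Q3 + 3·IQR = 7.25 + 7.32 = 14.57.
8.08 lies within [-2.51, 14.57].

no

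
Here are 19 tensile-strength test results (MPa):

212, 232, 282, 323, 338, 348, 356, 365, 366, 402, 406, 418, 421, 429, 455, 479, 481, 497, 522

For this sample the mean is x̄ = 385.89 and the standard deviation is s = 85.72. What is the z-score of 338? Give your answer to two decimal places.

-0.56

z = (338 − 385.89) / 85.72 = -0.56.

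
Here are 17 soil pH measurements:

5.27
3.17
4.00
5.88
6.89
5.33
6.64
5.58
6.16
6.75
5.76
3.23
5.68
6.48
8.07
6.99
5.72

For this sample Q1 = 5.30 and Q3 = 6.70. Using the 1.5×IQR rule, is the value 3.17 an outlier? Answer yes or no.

IQR = Q3 − Q1 = 6.70 − 5.30 = 1.40.
Lower fence = Q1 − 1.5·IQR = 5.30 − 2.10 = 3.20.
Upper fence = Q3 + 1.5·IQR = 6.70 + 2.10 = 8.80.
3.17 lies below the lower fence.

yes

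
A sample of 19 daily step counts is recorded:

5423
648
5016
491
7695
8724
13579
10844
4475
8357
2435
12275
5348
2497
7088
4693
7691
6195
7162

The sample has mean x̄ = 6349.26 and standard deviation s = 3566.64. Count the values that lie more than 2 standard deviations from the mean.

Cutoffs: x̄ ± 2s = [-784.02, 13482.54].
Outside the cutoffs: 13579.

1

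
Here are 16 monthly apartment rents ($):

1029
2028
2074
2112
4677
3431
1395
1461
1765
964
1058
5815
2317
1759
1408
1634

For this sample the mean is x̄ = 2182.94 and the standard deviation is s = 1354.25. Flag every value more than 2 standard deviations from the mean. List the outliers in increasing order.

Cutoffs at x̄ ± 2s: 2182.94 ± 2·1354.25 = [-525.56, 4891.44].
5815: z = 2.68, |z| > 2 → outlier.
Every other value lies within [-525.56, 4891.44].

5815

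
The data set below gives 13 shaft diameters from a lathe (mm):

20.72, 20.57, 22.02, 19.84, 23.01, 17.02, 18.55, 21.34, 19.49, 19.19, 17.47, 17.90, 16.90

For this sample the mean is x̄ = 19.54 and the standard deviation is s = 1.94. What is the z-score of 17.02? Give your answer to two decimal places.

-1.30

z = (17.02 − 19.54) / 1.94 = -1.30.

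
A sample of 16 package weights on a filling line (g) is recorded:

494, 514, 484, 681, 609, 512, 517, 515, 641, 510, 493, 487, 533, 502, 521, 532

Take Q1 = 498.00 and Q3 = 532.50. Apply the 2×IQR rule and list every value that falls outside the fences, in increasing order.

IQR = Q3 − Q1 = 532.50 − 498.00 = 34.50.
Lower fence = Q1 − 2·IQR = 498.00 − 69.00 = 429.00.
Upper fence = Q3 + 2·IQR = 532.50 + 69.00 = 601.50.
609 > 601.50 → outlier.
641 > 601.50 → outlier.
681 > 601.50 → outlier.
All remaining values lie within [429.00, 601.50].

609, 641, 681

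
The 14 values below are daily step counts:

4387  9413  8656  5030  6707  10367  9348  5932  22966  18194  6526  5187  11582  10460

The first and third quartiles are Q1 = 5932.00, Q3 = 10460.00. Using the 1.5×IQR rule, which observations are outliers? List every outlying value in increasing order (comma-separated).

IQR = Q3 − Q1 = 10460.00 − 5932.00 = 4528.00.
Lower fence = Q1 − 1.5·IQR = 5932.00 − 6792.00 = -860.00.
Upper fence = Q3 + 1.5·IQR = 10460.00 + 6792.00 = 17252.00.
18194 > 17252.00 → outlier.
22966 > 17252.00 → outlier.
All remaining values lie within [-860.00, 17252.00].

18194, 22966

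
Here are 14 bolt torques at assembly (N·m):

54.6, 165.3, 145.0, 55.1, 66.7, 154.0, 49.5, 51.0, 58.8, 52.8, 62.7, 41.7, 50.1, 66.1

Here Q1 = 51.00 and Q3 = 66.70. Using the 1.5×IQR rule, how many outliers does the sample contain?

3

IQR = 15.70; fences at 51.00 − 23.55 = 27.45 and 66.70 + 23.55 = 90.25.
Outside the cutoffs: 145.0, 154.0, 165.3.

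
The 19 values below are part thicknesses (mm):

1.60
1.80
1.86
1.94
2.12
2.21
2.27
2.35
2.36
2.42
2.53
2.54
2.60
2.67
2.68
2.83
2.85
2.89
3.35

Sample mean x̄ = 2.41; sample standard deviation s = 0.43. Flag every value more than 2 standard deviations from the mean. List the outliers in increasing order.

3.35

Cutoffs at x̄ ± 2s: 2.41 ± 2·0.43 = [1.55, 3.27].
3.35: z = 2.19, |z| > 2 → outlier.
Every other value lies within [1.55, 3.27].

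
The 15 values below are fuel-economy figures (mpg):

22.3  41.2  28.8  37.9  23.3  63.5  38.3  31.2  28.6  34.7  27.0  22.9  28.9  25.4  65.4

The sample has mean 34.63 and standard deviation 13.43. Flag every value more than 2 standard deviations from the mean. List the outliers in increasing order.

63.5, 65.4

Cutoffs at x̄ ± 2s: 34.63 ± 2·13.43 = [7.77, 61.49].
63.5: z = 2.15, |z| > 2 → outlier.
65.4: z = 2.29, |z| > 2 → outlier.
Every other value lies within [7.77, 61.49].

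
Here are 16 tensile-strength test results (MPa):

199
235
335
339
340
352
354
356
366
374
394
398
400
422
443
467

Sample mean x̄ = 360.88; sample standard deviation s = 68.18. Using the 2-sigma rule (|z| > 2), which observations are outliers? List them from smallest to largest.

Cutoffs at x̄ ± 2s: 360.88 ± 2·68.18 = [224.52, 497.24].
199: z = -2.37, |z| > 2 → outlier.
Every other value lies within [224.52, 497.24].

199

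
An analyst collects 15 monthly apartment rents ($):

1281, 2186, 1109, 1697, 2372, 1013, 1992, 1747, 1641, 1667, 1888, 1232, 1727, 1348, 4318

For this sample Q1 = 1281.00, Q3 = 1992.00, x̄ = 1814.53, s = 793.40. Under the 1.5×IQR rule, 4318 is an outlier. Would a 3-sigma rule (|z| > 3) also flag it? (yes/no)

z = (4318 − 1814.53) / 793.40 = 3.16.
|z| = 3.16 > 3.

yes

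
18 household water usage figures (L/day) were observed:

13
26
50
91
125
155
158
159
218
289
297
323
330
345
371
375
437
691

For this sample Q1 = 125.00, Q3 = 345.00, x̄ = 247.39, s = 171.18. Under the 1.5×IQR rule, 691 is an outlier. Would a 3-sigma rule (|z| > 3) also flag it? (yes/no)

no

z = (691 − 247.39) / 171.18 = 2.59.
|z| = 2.59 ≤ 3.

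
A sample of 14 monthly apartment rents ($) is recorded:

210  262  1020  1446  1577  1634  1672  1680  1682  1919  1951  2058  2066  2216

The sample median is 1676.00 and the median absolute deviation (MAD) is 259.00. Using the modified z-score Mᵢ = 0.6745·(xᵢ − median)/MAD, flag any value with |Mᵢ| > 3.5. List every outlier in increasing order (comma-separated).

|Mᵢ| > 3.5 ⇔ |xᵢ − 1676.00| > 3.5·259.00/0.6745 = 1343.96.
So outliers lie outside [332.04, 3019.96].
210: M = -3.82 → outlier.
262: M = -3.68 → outlier.

210, 262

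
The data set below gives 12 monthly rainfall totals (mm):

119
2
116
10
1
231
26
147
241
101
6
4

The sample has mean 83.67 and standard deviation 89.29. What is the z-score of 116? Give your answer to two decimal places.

0.36

z = (116 − 83.67) / 89.29 = 0.36.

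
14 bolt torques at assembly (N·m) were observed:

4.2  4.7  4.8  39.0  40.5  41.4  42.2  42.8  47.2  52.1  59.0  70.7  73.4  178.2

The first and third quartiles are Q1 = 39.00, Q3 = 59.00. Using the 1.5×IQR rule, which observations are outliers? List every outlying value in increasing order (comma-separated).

IQR = Q3 − Q1 = 59.00 − 39.00 = 20.00.
Lower fence = Q1 − 1.5·IQR = 39.00 − 30.00 = 9.00.
Upper fence = Q3 + 1.5·IQR = 59.00 + 30.00 = 89.00.
4.2 < 9.00 → outlier.
4.7 < 9.00 → outlier.
4.8 < 9.00 → outlier.
178.2 > 89.00 → outlier.
All remaining values lie within [9.00, 89.00].

4.2, 4.7, 4.8, 178.2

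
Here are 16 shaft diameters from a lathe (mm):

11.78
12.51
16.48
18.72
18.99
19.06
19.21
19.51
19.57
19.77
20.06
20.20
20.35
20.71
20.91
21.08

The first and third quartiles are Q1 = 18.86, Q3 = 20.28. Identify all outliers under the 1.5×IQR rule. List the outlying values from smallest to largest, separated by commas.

IQR = Q3 − Q1 = 20.28 − 18.86 = 1.42.
Lower fence = Q1 − 1.5·IQR = 18.86 − 2.13 = 16.73.
Upper fence = Q3 + 1.5·IQR = 20.28 + 2.13 = 22.41.
11.78 < 16.73 → outlier.
12.51 < 16.73 → outlier.
16.48 < 16.73 → outlier.
All remaining values lie within [16.73, 22.41].

11.78, 12.51, 16.48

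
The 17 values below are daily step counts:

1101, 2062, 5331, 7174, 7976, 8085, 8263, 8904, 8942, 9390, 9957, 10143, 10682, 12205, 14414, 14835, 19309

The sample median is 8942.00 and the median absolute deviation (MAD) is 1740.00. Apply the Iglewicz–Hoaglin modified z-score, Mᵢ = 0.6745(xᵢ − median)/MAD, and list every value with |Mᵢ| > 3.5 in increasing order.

|Mᵢ| > 3.5 ⇔ |xᵢ − 8942.00| > 3.5·1740.00/0.6745 = 9028.91.
So outliers lie outside [-86.91, 17970.91].
19309: M = 4.02 → outlier.

19309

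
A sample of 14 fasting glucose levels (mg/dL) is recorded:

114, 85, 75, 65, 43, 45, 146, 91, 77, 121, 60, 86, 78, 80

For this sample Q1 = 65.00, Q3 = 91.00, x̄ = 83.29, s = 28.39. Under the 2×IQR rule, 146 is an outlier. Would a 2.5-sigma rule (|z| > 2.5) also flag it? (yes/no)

no

z = (146 − 83.29) / 28.39 = 2.21.
|z| = 2.21 ≤ 2.5.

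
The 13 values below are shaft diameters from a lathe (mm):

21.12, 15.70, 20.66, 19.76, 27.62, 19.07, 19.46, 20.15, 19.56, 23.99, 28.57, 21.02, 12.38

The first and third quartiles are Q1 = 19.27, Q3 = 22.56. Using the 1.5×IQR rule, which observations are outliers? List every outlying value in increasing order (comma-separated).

IQR = Q3 − Q1 = 22.56 − 19.27 = 3.29.
Lower fence = Q1 − 1.5·IQR = 19.27 − 4.935 = 14.335.
Upper fence = Q3 + 1.5·IQR = 22.56 + 4.935 = 27.495.
12.38 < 14.335 → outlier.
27.62 > 27.495 → outlier.
28.57 > 27.495 → outlier.
All remaining values lie within [14.335, 27.495].

12.38, 27.62, 28.57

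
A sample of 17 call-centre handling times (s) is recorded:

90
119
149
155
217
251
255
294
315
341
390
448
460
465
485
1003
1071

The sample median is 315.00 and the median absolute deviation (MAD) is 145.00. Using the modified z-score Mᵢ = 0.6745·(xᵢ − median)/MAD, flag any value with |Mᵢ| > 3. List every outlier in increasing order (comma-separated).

1003, 1071

|Mᵢ| > 3 ⇔ |xᵢ − 315.00| > 3·145.00/0.6745 = 644.92.
So outliers lie outside [-329.92, 959.92].
1003: M = 3.20 → outlier.
1071: M = 3.52 → outlier.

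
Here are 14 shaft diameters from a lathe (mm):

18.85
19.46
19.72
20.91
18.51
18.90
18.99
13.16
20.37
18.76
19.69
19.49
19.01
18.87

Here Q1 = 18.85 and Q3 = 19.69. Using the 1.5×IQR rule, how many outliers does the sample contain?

IQR = 0.84; fences at 18.85 − 1.26 = 17.59 and 19.69 + 1.26 = 20.95.
Outside the cutoffs: 13.16.

1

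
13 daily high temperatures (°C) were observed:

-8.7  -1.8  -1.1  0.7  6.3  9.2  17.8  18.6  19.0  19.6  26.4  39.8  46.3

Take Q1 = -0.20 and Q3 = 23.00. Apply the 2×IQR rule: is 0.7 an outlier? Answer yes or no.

IQR = Q3 − Q1 = 23.00 − -0.20 = 23.20.
Lower fence = Q1 − 2·IQR = -0.20 − 46.40 = -46.60.
Upper fence = Q3 + 2·IQR = 23.00 + 46.40 = 69.40.
0.7 lies within [-46.60, 69.40].

no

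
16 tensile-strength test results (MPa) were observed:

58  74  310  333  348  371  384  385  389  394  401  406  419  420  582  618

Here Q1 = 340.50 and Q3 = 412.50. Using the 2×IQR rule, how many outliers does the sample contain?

IQR = 72.00; fences at 340.50 − 144.00 = 196.50 and 412.50 + 144.00 = 556.50.
Outside the cutoffs: 58, 74, 582, 618.

4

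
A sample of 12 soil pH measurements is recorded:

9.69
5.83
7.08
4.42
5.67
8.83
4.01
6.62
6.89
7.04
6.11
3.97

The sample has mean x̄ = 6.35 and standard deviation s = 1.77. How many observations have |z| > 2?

0

Cutoffs: x̄ ± 2s = [2.81, 9.89].
Every value lies within the cutoffs.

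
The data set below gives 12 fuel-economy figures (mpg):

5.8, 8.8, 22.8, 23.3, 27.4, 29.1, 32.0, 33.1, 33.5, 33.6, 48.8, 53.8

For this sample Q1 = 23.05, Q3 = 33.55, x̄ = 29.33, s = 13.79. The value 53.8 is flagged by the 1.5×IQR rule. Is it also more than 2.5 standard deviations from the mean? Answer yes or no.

no

z = (53.8 − 29.33) / 13.79 = 1.77.
|z| = 1.77 ≤ 2.5.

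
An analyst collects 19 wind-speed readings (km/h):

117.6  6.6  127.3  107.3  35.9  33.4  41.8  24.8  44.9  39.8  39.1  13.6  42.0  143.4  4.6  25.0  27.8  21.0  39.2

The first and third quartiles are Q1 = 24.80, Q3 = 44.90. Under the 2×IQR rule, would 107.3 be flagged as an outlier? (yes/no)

yes

IQR = Q3 − Q1 = 44.90 − 24.80 = 20.10.
Lower fence = Q1 − 2·IQR = 24.80 − 40.20 = -15.40.
Upper fence = Q3 + 2·IQR = 44.90 + 40.20 = 85.10.
107.3 lies above the upper fence.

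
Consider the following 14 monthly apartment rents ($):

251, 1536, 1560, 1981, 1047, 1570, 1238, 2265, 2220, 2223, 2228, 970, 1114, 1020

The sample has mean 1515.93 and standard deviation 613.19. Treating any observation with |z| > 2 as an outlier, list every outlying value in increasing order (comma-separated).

Cutoffs at x̄ ± 2s: 1515.93 ± 2·613.19 = [289.55, 2742.31].
251: z = -2.06, |z| > 2 → outlier.
Every other value lies within [289.55, 2742.31].

251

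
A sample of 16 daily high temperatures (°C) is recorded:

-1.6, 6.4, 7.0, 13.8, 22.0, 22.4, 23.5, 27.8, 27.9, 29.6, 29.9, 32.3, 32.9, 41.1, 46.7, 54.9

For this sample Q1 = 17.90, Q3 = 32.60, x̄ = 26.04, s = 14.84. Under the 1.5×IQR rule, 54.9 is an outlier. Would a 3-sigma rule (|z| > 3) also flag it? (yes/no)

z = (54.9 − 26.04) / 14.84 = 1.94.
|z| = 1.94 ≤ 3.

no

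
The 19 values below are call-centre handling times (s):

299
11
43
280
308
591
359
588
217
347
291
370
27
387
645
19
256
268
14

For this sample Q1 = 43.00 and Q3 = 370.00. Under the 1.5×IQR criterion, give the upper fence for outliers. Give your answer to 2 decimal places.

860.50

IQR = Q3 − Q1 = 370.00 − 43.00 = 327.00.
Lower fence = Q1 − 1.5·IQR = 43.00 − 490.50 = -447.50.
Upper fence = Q3 + 1.5·IQR = 370.00 + 490.50 = 860.50.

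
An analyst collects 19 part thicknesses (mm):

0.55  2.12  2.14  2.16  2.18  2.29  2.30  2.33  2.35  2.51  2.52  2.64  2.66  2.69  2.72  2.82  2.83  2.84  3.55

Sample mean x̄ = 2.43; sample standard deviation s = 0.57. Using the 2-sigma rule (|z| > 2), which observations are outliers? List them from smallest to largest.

Cutoffs at x̄ ± 2s: 2.43 ± 2·0.57 = [1.29, 3.57].
0.55: z = -3.30, |z| > 2 → outlier.
Every other value lies within [1.29, 3.57].

0.55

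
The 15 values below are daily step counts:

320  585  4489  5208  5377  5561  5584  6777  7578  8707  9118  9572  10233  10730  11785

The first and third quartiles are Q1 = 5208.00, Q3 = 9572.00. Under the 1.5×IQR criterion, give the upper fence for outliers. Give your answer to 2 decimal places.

IQR = Q3 − Q1 = 9572.00 − 5208.00 = 4364.00.
Lower fence = Q1 − 1.5·IQR = 5208.00 − 6546.00 = -1338.00.
Upper fence = Q3 + 1.5·IQR = 9572.00 + 6546.00 = 16118.00.

16118.00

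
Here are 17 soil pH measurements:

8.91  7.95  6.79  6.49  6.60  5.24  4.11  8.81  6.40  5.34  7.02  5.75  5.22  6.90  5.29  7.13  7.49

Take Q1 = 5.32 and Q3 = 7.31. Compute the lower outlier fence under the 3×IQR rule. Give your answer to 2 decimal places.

IQR = Q3 − Q1 = 7.31 − 5.32 = 1.99.
Lower fence = Q1 − 3·IQR = 5.32 − 5.97 = -0.65.
Upper fence = Q3 + 3·IQR = 7.31 + 5.97 = 13.28.

-0.65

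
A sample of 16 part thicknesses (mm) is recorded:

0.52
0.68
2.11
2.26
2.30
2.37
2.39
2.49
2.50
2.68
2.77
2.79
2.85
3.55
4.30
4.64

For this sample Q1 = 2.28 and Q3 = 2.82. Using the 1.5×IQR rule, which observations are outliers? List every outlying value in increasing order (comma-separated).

0.52, 0.68, 4.30, 4.64

IQR = Q3 − Q1 = 2.82 − 2.28 = 0.54.
Lower fence = Q1 − 1.5·IQR = 2.28 − 0.81 = 1.47.
Upper fence = Q3 + 1.5·IQR = 2.82 + 0.81 = 3.63.
0.52 < 1.47 → outlier.
0.68 < 1.47 → outlier.
4.30 > 3.63 → outlier.
4.64 > 3.63 → outlier.
All remaining values lie within [1.47, 3.63].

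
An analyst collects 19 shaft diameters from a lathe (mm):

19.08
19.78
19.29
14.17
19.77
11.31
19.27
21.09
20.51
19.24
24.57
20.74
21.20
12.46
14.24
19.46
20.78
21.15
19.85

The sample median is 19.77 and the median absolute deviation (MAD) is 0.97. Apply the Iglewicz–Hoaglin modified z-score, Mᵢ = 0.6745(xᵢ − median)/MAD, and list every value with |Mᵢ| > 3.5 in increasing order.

|Mᵢ| > 3.5 ⇔ |xᵢ − 19.77| > 3.5·0.97/0.6745 = 5.03.
So outliers lie outside [14.74, 24.80].
11.31: M = -5.88 → outlier.
12.46: M = -5.08 → outlier.
14.17: M = -3.89 → outlier.
14.24: M = -3.85 → outlier.

11.31, 12.46, 14.17, 14.24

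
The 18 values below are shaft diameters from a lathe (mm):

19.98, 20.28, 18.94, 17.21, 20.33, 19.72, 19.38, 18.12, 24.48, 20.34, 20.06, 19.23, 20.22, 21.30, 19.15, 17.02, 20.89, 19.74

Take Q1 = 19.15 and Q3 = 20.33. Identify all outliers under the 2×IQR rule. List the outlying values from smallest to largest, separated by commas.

IQR = Q3 − Q1 = 20.33 − 19.15 = 1.18.
Lower fence = Q1 − 2·IQR = 19.15 − 2.36 = 16.79.
Upper fence = Q3 + 2·IQR = 20.33 + 2.36 = 22.69.
24.48 > 22.69 → outlier.
All remaining values lie within [16.79, 22.69].

24.48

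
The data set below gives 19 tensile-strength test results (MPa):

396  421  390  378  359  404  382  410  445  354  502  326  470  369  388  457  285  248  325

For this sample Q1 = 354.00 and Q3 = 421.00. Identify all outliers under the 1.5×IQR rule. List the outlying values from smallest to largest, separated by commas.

248

IQR = Q3 − Q1 = 421.00 − 354.00 = 67.00.
Lower fence = Q1 − 1.5·IQR = 354.00 − 100.50 = 253.50.
Upper fence = Q3 + 1.5·IQR = 421.00 + 100.50 = 521.50.
248 < 253.50 → outlier.
All remaining values lie within [253.50, 521.50].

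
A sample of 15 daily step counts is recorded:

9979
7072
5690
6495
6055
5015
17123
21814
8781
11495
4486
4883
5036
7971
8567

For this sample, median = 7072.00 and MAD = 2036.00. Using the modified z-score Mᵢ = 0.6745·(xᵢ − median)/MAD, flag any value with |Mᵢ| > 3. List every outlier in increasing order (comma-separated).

17123, 21814

|Mᵢ| > 3 ⇔ |xᵢ − 7072.00| > 3·2036.00/0.6745 = 9055.60.
So outliers lie outside [-1983.60, 16127.60].
17123: M = 3.33 → outlier.
21814: M = 4.88 → outlier.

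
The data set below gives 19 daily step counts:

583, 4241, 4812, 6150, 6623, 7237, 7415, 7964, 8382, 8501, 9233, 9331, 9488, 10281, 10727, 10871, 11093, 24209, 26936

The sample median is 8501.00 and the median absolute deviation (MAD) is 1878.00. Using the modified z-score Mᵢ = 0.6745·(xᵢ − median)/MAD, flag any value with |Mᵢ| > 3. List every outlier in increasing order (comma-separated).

|Mᵢ| > 3 ⇔ |xᵢ − 8501.00| > 3·1878.00/0.6745 = 8352.85.
So outliers lie outside [148.15, 16853.85].
24209: M = 5.64 → outlier.
26936: M = 6.62 → outlier.

24209, 26936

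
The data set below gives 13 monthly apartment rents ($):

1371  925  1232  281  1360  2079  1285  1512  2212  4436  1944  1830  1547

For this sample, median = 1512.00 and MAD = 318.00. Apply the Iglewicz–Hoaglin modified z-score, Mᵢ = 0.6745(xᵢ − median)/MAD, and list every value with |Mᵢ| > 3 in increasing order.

|Mᵢ| > 3 ⇔ |xᵢ − 1512.00| > 3·318.00/0.6745 = 1414.38.
So outliers lie outside [97.62, 2926.38].
4436: M = 6.20 → outlier.

4436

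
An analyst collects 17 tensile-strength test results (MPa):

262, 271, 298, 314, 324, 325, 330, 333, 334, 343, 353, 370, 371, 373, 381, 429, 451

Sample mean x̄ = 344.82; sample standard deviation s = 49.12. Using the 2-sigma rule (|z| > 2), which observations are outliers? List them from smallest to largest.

Cutoffs at x̄ ± 2s: 344.82 ± 2·49.12 = [246.58, 443.06].
451: z = 2.16, |z| > 2 → outlier.
Every other value lies within [246.58, 443.06].

451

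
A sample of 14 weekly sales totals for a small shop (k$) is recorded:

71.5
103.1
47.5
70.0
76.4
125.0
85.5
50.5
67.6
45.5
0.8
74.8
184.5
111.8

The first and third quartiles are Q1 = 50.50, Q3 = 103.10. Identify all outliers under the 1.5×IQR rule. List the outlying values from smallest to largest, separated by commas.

184.5

IQR = Q3 − Q1 = 103.10 − 50.50 = 52.60.
Lower fence = Q1 − 1.5·IQR = 50.50 − 78.90 = -28.40.
Upper fence = Q3 + 1.5·IQR = 103.10 + 78.90 = 182.00.
184.5 > 182.00 → outlier.
All remaining values lie within [-28.40, 182.00].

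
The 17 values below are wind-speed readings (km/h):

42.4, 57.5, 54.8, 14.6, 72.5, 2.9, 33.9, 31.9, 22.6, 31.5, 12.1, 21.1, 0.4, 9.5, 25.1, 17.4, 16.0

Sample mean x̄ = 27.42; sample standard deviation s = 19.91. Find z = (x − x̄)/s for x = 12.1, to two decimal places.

-0.77

z = (12.1 − 27.42) / 19.91 = -0.77.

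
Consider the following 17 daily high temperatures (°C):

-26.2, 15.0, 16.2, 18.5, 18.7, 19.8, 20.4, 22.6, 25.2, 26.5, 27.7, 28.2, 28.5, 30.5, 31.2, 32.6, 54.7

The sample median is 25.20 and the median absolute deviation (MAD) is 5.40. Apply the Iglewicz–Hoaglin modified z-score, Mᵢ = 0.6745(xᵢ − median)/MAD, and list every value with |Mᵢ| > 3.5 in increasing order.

|Mᵢ| > 3.5 ⇔ |xᵢ − 25.20| > 3.5·5.40/0.6745 = 28.02.
So outliers lie outside [-2.82, 53.22].
-26.2: M = -6.42 → outlier.
54.7: M = 3.68 → outlier.

-26.2, 54.7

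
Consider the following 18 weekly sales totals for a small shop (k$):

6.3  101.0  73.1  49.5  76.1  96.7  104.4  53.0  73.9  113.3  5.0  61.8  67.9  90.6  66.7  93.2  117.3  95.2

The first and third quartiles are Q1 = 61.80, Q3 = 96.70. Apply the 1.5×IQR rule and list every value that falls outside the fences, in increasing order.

IQR = Q3 − Q1 = 96.70 − 61.80 = 34.90.
Lower fence = Q1 − 1.5·IQR = 61.80 − 52.35 = 9.45.
Upper fence = Q3 + 1.5·IQR = 96.70 + 52.35 = 149.05.
5.0 < 9.45 → outlier.
6.3 < 9.45 → outlier.
All remaining values lie within [9.45, 149.05].

5.0, 6.3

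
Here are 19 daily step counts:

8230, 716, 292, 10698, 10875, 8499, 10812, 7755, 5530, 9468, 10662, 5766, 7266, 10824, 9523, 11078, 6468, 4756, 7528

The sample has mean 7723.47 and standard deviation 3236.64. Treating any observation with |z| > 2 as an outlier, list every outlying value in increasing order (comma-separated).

292, 716

Cutoffs at x̄ ± 2s: 7723.47 ± 2·3236.64 = [1250.19, 14196.75].
292: z = -2.30, |z| > 2 → outlier.
716: z = -2.17, |z| > 2 → outlier.
Every other value lies within [1250.19, 14196.75].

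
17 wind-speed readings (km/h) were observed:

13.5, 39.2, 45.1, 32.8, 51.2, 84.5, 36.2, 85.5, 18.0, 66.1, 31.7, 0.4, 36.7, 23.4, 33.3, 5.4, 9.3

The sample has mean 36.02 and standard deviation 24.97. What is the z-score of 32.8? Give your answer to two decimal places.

-0.13

z = (32.8 − 36.02) / 24.97 = -0.13.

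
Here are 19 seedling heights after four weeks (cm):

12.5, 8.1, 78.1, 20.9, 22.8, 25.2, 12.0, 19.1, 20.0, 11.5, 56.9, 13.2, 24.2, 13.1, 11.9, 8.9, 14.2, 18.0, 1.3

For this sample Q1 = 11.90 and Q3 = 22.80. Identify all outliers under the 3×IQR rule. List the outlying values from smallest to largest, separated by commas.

IQR = Q3 − Q1 = 22.80 − 11.90 = 10.90.
Lower fence = Q1 − 3·IQR = 11.90 − 32.70 = -20.80.
Upper fence = Q3 + 3·IQR = 22.80 + 32.70 = 55.50.
56.9 > 55.50 → outlier.
78.1 > 55.50 → outlier.
All remaining values lie within [-20.80, 55.50].

56.9, 78.1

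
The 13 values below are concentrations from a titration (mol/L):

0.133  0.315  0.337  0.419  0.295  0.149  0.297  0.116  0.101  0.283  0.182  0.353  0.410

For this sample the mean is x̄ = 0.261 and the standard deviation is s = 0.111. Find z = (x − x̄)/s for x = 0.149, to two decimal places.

-1.01

z = (0.149 − 0.261) / 0.111 = -1.01.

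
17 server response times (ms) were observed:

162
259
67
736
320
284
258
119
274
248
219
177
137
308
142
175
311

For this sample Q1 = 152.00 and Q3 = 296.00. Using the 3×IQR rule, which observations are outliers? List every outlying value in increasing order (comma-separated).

IQR = Q3 − Q1 = 296.00 − 152.00 = 144.00.
Lower fence = Q1 − 3·IQR = 152.00 − 432.00 = -280.00.
Upper fence = Q3 + 3·IQR = 296.00 + 432.00 = 728.00.
736 > 728.00 → outlier.
All remaining values lie within [-280.00, 728.00].

736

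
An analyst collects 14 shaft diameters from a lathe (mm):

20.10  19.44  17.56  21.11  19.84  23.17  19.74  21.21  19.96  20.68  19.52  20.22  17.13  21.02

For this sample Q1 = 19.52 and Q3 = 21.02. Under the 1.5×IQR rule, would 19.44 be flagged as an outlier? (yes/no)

IQR = Q3 − Q1 = 21.02 − 19.52 = 1.50.
Lower fence = Q1 − 1.5·IQR = 19.52 − 2.25 = 17.27.
Upper fence = Q3 + 1.5·IQR = 21.02 + 2.25 = 23.27.
19.44 lies within [17.27, 23.27].

no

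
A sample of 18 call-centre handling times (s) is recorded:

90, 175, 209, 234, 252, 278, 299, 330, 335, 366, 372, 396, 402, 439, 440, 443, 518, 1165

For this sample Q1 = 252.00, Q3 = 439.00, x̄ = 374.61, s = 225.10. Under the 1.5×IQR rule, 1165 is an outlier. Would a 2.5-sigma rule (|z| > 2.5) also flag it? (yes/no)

z = (1165 − 374.61) / 225.10 = 3.51.
|z| = 3.51 > 2.5.

yes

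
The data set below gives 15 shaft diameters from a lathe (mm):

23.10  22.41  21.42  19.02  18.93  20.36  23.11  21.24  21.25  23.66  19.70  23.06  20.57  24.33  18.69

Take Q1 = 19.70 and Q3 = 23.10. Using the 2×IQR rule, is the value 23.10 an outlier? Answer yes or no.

no

IQR = Q3 − Q1 = 23.10 − 19.70 = 3.40.
Lower fence = Q1 − 2·IQR = 19.70 − 6.80 = 12.90.
Upper fence = Q3 + 2·IQR = 23.10 + 6.80 = 29.90.
23.10 lies within [12.90, 29.90].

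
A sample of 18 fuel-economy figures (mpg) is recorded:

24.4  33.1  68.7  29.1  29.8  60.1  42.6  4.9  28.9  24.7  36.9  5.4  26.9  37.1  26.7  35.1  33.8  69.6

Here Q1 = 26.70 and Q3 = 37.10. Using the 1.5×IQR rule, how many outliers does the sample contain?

IQR = 10.40; fences at 26.70 − 15.60 = 11.10 and 37.10 + 15.60 = 52.70.
Outside the cutoffs: 4.9, 5.4, 60.1, 68.7, 69.6.

5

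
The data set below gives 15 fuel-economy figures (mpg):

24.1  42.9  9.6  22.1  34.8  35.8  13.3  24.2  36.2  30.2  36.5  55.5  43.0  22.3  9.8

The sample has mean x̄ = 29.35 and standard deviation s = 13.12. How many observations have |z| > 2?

Cutoffs: x̄ ± 2s = [3.11, 55.59].
Every value lies within the cutoffs.

0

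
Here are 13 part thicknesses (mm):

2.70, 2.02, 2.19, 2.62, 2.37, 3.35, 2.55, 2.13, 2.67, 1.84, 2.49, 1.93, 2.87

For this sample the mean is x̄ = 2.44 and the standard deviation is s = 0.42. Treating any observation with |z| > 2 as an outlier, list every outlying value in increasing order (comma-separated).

3.35

Cutoffs at x̄ ± 2s: 2.44 ± 2·0.42 = [1.60, 3.28].
3.35: z = 2.17, |z| > 2 → outlier.
Every other value lies within [1.60, 3.28].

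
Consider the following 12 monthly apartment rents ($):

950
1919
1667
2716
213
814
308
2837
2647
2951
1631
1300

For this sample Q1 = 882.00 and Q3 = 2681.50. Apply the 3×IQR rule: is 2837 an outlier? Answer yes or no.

IQR = Q3 − Q1 = 2681.50 − 882.00 = 1799.50.
Lower fence = Q1 − 3·IQR = 882.00 − 5398.50 = -4516.50.
Upper fence = Q3 + 3·IQR = 2681.50 + 5398.50 = 8080.00.
2837 lies within [-4516.50, 8080.00].

no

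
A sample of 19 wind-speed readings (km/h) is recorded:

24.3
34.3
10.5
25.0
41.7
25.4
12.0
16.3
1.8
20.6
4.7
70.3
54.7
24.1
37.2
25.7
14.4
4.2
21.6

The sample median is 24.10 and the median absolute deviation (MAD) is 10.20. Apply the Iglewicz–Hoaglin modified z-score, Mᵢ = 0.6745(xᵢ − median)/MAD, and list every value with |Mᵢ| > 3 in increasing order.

|Mᵢ| > 3 ⇔ |xᵢ − 24.10| > 3·10.20/0.6745 = 45.37.
So outliers lie outside [-21.27, 69.47].
70.3: M = 3.06 → outlier.

70.3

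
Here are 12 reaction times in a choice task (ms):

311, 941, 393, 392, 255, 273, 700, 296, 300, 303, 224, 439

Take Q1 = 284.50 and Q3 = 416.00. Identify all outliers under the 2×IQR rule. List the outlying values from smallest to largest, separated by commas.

700, 941

IQR = Q3 − Q1 = 416.00 − 284.50 = 131.50.
Lower fence = Q1 − 2·IQR = 284.50 − 263.00 = 21.50.
Upper fence = Q3 + 2·IQR = 416.00 + 263.00 = 679.00.
700 > 679.00 → outlier.
941 > 679.00 → outlier.
All remaining values lie within [21.50, 679.00].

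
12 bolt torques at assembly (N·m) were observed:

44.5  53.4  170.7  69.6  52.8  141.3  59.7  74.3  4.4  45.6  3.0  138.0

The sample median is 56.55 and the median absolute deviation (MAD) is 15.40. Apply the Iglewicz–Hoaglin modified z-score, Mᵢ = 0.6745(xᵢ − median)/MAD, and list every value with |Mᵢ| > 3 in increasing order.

|Mᵢ| > 3 ⇔ |xᵢ − 56.55| > 3·15.40/0.6745 = 68.50.
So outliers lie outside [-11.95, 125.05].
138.0: M = 3.57 → outlier.
141.3: M = 3.71 → outlier.
170.7: M = 5.00 → outlier.

138.0, 141.3, 170.7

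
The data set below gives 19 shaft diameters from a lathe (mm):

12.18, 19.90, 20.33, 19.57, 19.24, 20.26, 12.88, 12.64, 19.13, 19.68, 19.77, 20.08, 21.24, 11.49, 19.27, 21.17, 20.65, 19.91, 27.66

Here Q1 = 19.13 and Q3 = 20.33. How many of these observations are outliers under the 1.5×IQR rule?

IQR = 1.20; fences at 19.13 − 1.80 = 17.33 and 20.33 + 1.80 = 22.13.
Outside the cutoffs: 11.49, 12.18, 12.64, 12.88, 27.66.

5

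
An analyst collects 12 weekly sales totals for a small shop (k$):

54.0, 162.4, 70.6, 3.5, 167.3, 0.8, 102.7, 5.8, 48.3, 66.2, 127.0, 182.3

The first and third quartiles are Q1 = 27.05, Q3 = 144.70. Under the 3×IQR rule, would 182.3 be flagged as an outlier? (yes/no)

IQR = Q3 − Q1 = 144.70 − 27.05 = 117.65.
Lower fence = Q1 − 3·IQR = 27.05 − 352.95 = -325.90.
Upper fence = Q3 + 3·IQR = 144.70 + 352.95 = 497.65.
182.3 lies within [-325.90, 497.65].

no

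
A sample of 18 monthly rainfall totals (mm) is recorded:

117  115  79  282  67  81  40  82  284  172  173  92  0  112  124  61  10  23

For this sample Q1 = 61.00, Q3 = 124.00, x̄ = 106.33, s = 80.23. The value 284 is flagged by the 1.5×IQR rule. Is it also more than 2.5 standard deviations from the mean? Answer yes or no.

z = (284 − 106.33) / 80.23 = 2.21.
|z| = 2.21 ≤ 2.5.

no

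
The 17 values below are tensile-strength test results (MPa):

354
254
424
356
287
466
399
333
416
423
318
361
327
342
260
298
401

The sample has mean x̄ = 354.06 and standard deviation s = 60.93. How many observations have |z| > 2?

Cutoffs: x̄ ± 2s = [232.20, 475.92].
Every value lies within the cutoffs.

0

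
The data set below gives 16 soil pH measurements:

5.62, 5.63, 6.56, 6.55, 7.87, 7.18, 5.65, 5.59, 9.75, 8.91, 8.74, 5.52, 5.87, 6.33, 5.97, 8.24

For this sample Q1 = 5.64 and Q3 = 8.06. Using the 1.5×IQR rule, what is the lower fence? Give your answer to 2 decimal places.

2.01

IQR = Q3 − Q1 = 8.06 − 5.64 = 2.42.
Lower fence = Q1 − 1.5·IQR = 5.64 − 3.63 = 2.01.
Upper fence = Q3 + 1.5·IQR = 8.06 + 3.63 = 11.69.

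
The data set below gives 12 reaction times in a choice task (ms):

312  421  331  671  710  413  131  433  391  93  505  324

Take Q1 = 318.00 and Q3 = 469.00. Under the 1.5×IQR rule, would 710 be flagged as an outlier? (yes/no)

IQR = Q3 − Q1 = 469.00 − 318.00 = 151.00.
Lower fence = Q1 − 1.5·IQR = 318.00 − 226.50 = 91.50.
Upper fence = Q3 + 1.5·IQR = 469.00 + 226.50 = 695.50.
710 lies above the upper fence.

yes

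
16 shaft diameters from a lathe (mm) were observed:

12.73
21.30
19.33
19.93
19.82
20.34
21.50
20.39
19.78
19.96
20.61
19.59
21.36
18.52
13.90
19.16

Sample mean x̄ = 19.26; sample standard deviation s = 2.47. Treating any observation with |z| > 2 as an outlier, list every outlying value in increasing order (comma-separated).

Cutoffs at x̄ ± 2s: 19.26 ± 2·2.47 = [14.32, 24.20].
12.73: z = -2.64, |z| > 2 → outlier.
13.90: z = -2.17, |z| > 2 → outlier.
Every other value lies within [14.32, 24.20].

12.73, 13.90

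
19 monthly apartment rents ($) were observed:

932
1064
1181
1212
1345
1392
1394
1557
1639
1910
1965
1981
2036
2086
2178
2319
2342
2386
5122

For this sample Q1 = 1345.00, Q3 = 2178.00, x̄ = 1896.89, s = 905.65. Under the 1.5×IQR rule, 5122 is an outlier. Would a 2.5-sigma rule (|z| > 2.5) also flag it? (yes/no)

yes

z = (5122 − 1896.89) / 905.65 = 3.56.
|z| = 3.56 > 2.5.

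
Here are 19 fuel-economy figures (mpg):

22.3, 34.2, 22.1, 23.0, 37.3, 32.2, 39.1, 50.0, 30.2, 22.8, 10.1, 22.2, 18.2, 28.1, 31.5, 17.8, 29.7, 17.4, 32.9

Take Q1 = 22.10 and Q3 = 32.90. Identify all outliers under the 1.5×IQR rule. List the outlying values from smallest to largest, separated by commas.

50.0

IQR = Q3 − Q1 = 32.90 − 22.10 = 10.80.
Lower fence = Q1 − 1.5·IQR = 22.10 − 16.20 = 5.90.
Upper fence = Q3 + 1.5·IQR = 32.90 + 16.20 = 49.10.
50.0 > 49.10 → outlier.
All remaining values lie within [5.90, 49.10].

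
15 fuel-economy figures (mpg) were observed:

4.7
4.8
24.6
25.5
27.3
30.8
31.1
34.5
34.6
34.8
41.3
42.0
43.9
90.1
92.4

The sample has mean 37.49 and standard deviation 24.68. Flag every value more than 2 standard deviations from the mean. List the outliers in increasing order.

90.1, 92.4

Cutoffs at x̄ ± 2s: 37.49 ± 2·24.68 = [-11.87, 86.85].
90.1: z = 2.13, |z| > 2 → outlier.
92.4: z = 2.22, |z| > 2 → outlier.
Every other value lies within [-11.87, 86.85].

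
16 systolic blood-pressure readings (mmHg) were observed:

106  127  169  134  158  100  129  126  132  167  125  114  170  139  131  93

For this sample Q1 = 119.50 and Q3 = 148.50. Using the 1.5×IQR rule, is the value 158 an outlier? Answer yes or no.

IQR = Q3 − Q1 = 148.50 − 119.50 = 29.00.
Lower fence = Q1 − 1.5·IQR = 119.50 − 43.50 = 76.00.
Upper fence = Q3 + 1.5·IQR = 148.50 + 43.50 = 192.00.
158 lies within [76.00, 192.00].

no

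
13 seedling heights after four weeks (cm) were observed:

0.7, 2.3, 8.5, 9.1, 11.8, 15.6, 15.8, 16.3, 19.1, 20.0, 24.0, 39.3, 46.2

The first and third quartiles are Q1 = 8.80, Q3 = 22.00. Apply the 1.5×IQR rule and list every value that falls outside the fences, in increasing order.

IQR = Q3 − Q1 = 22.00 − 8.80 = 13.20.
Lower fence = Q1 − 1.5·IQR = 8.80 − 19.80 = -11.00.
Upper fence = Q3 + 1.5·IQR = 22.00 + 19.80 = 41.80.
46.2 > 41.80 → outlier.
All remaining values lie within [-11.00, 41.80].

46.2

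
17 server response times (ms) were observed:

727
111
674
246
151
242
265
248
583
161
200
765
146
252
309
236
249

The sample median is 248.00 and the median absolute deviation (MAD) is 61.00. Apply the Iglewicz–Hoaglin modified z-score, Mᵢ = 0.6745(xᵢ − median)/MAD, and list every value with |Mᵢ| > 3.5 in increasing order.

|Mᵢ| > 3.5 ⇔ |xᵢ − 248.00| > 3.5·61.00/0.6745 = 316.53.
So outliers lie outside [-68.53, 564.53].
583: M = 3.70 → outlier.
674: M = 4.71 → outlier.
727: M = 5.30 → outlier.
765: M = 5.72 → outlier.

583, 674, 727, 765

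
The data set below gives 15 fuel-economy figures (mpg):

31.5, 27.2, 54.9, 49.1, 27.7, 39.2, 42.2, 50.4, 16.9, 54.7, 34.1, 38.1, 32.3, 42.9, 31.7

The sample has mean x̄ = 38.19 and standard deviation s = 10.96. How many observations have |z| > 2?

0

Cutoffs: x̄ ± 2s = [16.27, 60.11].
Every value lies within the cutoffs.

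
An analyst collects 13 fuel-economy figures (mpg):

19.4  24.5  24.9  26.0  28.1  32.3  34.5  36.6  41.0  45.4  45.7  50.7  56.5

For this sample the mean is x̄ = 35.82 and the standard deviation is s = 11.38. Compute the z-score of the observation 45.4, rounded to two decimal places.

0.84

z = (45.4 − 35.82) / 11.38 = 0.84.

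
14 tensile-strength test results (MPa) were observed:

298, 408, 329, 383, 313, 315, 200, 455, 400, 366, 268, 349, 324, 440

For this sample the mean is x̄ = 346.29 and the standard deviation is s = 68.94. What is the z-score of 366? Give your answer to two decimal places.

0.29

z = (366 − 346.29) / 68.94 = 0.29.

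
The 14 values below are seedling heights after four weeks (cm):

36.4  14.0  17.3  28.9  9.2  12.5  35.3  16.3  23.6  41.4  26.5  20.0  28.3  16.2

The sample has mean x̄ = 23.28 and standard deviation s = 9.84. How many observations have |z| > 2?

Cutoffs: x̄ ± 2s = [3.60, 42.96].
Every value lies within the cutoffs.

0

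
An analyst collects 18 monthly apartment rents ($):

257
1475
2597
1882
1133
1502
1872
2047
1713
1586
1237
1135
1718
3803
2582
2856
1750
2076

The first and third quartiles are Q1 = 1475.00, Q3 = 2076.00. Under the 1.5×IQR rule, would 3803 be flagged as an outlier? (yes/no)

IQR = Q3 − Q1 = 2076.00 − 1475.00 = 601.00.
Lower fence = Q1 − 1.5·IQR = 1475.00 − 901.50 = 573.50.
Upper fence = Q3 + 1.5·IQR = 2076.00 + 901.50 = 2977.50.
3803 lies above the upper fence.

yes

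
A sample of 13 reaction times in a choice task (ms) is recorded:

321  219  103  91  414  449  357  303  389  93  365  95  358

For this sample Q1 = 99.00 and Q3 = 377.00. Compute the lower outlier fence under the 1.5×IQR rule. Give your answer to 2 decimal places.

IQR = Q3 − Q1 = 377.00 − 99.00 = 278.00.
Lower fence = Q1 − 1.5·IQR = 99.00 − 417.00 = -318.00.
Upper fence = Q3 + 1.5·IQR = 377.00 + 417.00 = 794.00.

-318.00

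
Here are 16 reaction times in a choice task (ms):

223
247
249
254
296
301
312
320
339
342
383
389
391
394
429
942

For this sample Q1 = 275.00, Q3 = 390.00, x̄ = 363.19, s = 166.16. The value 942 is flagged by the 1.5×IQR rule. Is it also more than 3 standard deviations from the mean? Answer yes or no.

z = (942 − 363.19) / 166.16 = 3.48.
|z| = 3.48 > 3.

yes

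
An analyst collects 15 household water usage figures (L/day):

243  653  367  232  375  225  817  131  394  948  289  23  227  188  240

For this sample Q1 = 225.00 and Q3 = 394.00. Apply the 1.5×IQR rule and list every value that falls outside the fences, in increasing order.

IQR = Q3 − Q1 = 394.00 − 225.00 = 169.00.
Lower fence = Q1 − 1.5·IQR = 225.00 − 253.50 = -28.50.
Upper fence = Q3 + 1.5·IQR = 394.00 + 253.50 = 647.50.
653 > 647.50 → outlier.
817 > 647.50 → outlier.
948 > 647.50 → outlier.
All remaining values lie within [-28.50, 647.50].

653, 817, 948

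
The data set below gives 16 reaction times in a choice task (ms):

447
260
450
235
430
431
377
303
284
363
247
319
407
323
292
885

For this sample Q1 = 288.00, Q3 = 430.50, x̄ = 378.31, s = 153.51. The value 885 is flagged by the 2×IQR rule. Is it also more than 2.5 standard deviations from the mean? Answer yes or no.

yes

z = (885 − 378.31) / 153.51 = 3.30.
|z| = 3.30 > 2.5.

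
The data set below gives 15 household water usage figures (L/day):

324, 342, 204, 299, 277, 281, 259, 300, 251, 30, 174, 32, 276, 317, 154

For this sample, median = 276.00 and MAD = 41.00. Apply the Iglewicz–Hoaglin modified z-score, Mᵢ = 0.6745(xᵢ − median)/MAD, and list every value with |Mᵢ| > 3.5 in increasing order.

|Mᵢ| > 3.5 ⇔ |xᵢ − 276.00| > 3.5·41.00/0.6745 = 212.75.
So outliers lie outside [63.25, 488.75].
30: M = -4.05 → outlier.
32: M = -4.01 → outlier.

30, 32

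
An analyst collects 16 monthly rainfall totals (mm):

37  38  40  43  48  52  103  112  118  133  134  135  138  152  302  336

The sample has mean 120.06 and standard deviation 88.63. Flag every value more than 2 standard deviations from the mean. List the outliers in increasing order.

Cutoffs at x̄ ± 2s: 120.06 ± 2·88.63 = [-57.20, 297.32].
302: z = 2.05, |z| > 2 → outlier.
336: z = 2.44, |z| > 2 → outlier.
Every other value lies within [-57.20, 297.32].

302, 336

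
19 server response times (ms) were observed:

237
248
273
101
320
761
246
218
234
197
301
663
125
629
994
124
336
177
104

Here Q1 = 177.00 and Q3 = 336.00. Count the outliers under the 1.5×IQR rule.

4

IQR = 159.00; fences at 177.00 − 238.50 = -61.50 and 336.00 + 238.50 = 574.50.
Outside the cutoffs: 629, 663, 761, 994.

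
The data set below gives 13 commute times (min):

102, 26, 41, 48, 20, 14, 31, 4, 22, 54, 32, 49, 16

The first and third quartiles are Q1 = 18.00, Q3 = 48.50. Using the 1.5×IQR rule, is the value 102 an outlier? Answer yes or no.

yes

IQR = Q3 − Q1 = 48.50 − 18.00 = 30.50.
Lower fence = Q1 − 1.5·IQR = 18.00 − 45.75 = -27.75.
Upper fence = Q3 + 1.5·IQR = 48.50 + 45.75 = 94.25.
102 lies above the upper fence.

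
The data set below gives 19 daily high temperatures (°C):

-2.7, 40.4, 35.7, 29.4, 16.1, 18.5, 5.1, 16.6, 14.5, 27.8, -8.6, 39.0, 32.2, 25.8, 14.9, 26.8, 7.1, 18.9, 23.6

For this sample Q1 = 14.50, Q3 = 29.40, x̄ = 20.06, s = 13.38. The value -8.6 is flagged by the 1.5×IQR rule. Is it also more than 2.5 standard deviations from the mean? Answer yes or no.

z = (-8.6 − 20.06) / 13.38 = -2.14.
|z| = 2.14 ≤ 2.5.

no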